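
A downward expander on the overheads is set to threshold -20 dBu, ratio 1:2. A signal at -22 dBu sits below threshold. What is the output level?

-24 dBu

Undershoot = (-20) − (-22) = 2 dB.
At 1:2, that expands to 4 dB under threshold.
Output = -20 − 4 = -24 dBu.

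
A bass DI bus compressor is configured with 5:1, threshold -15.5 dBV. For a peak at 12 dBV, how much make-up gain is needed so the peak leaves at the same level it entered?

Overshoot 27.5 dB → 27.5/5 = 5.5 dB after compression, so the compressed level is -15.5 + 5.5 = -10 dBV.
Make-up = target − compressed = 12 − (-10) = 22 dB.

22 dB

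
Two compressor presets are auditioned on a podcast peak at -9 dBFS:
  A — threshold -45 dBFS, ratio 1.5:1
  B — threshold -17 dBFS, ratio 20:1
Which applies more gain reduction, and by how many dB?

A: 36 dB over, compressed to 24 dB over, so 12 dB of GR.
B: 8 dB over, compressed to 0.4 dB over, so 7.6 dB of GR.
A applies 4.4 dB more gain reduction.

A, by 4.4 dB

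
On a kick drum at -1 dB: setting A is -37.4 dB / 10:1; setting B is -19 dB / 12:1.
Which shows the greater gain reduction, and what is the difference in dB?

A: GR = 36.4 − 36.4/10 = 32.76 dB.
B: GR = 18 − 18/12 = 16.5 dB.
A applies 16.26 dB more gain reduction.

A, by 16.26 dB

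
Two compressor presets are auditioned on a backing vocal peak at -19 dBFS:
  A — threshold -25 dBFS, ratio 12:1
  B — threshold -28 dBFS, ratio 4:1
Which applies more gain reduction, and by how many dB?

B, by 1.25 dB

A: GR = 6 − 6/12 = 5.5 dB.
B: GR = 9 − 9/4 = 6.75 dB.
B applies 1.25 dB more gain reduction.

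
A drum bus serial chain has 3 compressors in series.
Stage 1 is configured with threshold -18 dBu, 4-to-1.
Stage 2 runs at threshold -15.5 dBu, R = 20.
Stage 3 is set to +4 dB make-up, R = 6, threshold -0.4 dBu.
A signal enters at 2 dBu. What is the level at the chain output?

Stage 1: overshoot 20 dB → 20/4 = 5 dB → -13 dBu.
Stage 2: -13 dBu is 2.5 dB over -15.5 dBu; at 20:1 that becomes 0.125 dB over, giving -15.375 dBu.
Stage 3: -15.375 dBu is at or below the -0.4 dBu threshold — no compression; make-up brings it to -11.375 dBu.

-11.375 dBu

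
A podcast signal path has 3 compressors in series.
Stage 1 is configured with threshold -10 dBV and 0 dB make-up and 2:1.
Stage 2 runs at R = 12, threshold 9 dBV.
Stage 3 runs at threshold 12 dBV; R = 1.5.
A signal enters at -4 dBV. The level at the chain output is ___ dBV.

Stage 1: 6 dB above -10 dBV, reduced 2:1 to 3 dB above → -7 dBV.
Stage 2: below threshold (-7 ≤ 9); passes unchanged; output -7 dBV.
Stage 3: -7 dBV ≤ 12 dBV, so stage 3 doesn't engage; output -7 dBV.

-7 dBV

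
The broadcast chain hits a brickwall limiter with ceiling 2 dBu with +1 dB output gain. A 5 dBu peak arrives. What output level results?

3 dBu

At ∞:1, everything above 2 dBu is held at the ceiling.
Output gain then adds 1 dB: 2 + 1 = 3 dBu.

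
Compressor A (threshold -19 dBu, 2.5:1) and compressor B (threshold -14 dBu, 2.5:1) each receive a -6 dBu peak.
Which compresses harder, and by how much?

A: GR = 13 − 13/2.5 = 7.8 dB.
B: GR = 8 − 8/2.5 = 4.8 dB.
Difference: 3 dB in favour of A.

A, by 3 dB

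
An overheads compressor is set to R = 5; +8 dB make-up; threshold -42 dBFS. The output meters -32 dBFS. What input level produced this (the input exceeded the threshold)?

Remove make-up: -32 − 8 = -40 dBFS.
That's 2 dB above the -42 dBFS threshold.
Undo the ratio: input overshoot = 2 × 5 = 10 dB, giving input = -32 dBFS.

-32 dBFS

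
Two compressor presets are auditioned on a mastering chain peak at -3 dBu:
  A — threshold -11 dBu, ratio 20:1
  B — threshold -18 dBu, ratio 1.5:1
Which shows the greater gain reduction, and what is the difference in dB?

A, by 2.6 dB

A: GR = 8 − 8/20 = 7.6 dB.
B: GR = 15 − 15/1.5 = 5 dB.
A reduces 2.6 dB more.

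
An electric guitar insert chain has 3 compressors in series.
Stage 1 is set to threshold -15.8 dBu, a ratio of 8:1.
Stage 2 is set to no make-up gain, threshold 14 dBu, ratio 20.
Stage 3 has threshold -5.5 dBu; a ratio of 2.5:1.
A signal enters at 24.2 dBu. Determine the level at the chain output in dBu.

Stage 1: overshoot 40 dB → 40/8 = 5 dB → -10.8 dBu.
Stage 2: below threshold (-10.8 ≤ 14); passes unchanged; output -10.8 dBu.
Stage 3: -10.8 dBu is at or below the -5.5 dBu threshold — no compression; output -10.8 dBu.

-10.8 dBu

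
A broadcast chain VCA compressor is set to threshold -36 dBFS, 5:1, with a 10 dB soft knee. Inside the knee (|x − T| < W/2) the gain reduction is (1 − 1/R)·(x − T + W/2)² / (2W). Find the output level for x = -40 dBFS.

x − T + W/2 = -40 − (-36) + 5 = 1.
GR = (1 − 1/5) × 1² / 20 = 0.8 × 1 / 20 = 0.04 dB.
Output = -40 − 0.04 = -40.04 dBFS.

-40.04 dBFS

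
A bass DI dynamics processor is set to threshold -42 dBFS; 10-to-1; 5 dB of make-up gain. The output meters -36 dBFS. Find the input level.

Remove make-up: -36 − 5 = -41 dBFS.
That's 1 dB above the -42 dBFS threshold.
Before 10:1 compression the overshoot was 1 × 10 = 10 dB, so input = -42 + 10 = -32 dBFS.

-32 dBFS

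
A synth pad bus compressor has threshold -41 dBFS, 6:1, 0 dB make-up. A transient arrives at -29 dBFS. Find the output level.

-39 dBFS

Overshoot: -29 − (-41) = 12 dB.
6:1 compression reduces that to 12/6 = 2 dB over.
That puts the output at -39 dBFS.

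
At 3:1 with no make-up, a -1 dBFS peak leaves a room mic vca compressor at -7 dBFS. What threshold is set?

-10 dBFS

Input is 9 dB above T (since output overshoot × R = input overshoot: (-7 − T)·3 = -1 − T gives T = -10 dBFS).
Check: -10 + (-1 − (-10))/3 = -10 + 3 = -7 dBFS. ✓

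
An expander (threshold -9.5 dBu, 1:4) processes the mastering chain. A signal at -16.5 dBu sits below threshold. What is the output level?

-37.5 dBu

Below threshold, a 1:4 expander applies gain = (4−1)×(T − x) of attenuation.
(4−1) × 7 = 21 dB, so output = -16.5 − 21 = -37.5 dBu.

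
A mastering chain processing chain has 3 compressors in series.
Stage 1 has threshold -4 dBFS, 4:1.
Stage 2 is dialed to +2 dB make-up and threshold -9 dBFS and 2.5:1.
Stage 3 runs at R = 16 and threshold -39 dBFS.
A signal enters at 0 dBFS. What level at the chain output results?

-36.85 dBFS

Stage 1: 0 dBFS is 4 dB over -4 dBFS; at 4:1 that becomes 1 dB over, giving -3 dBFS.
Stage 2: overshoot 6 dB → 6/2.5 = 2.4 dB → -6.6 dBFS; +2 dB make-up → -4.6 dBFS.
Stage 3: -4.6 dBFS is 34.4 dB over -39 dBFS; at 16:1 that becomes 2.15 dB over, giving -36.85 dBFS.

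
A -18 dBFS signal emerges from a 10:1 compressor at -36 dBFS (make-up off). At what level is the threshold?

-38 dBFS

Input is 20 dB above T (since output overshoot × R = input overshoot: (-36 − T)·10 = -18 − T gives T = -38 dBFS).
Check: -38 + (-18 − (-38))/10 = -38 + 2 = -36 dBFS. ✓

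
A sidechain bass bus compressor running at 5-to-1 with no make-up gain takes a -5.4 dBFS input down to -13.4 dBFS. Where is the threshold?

Let T be the threshold. Output overshoot = (input overshoot)/R, so -13.4 − T = (-5.4 − T)/5.
5·(-13.4 − T) = -5.4 − T → 4·T = -67 − (-5.4) = -61.6.
T = -61.6/4 = -15.4 dBFS.

-15.4 dBFS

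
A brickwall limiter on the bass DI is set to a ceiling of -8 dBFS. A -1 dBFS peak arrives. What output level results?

A brickwall limiter is an ∞:1 compressor: any input above the ceiling is clamped to -8 dBFS.

-8 dBFS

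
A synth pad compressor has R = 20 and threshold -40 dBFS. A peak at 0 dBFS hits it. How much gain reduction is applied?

0 dBFS exceeds the threshold by 40 dB.
At 20:1, output sits 40/20 = 2 dB above threshold.
GR = overshoot in − overshoot out = 40 − 2 = 38 dB.

38 dB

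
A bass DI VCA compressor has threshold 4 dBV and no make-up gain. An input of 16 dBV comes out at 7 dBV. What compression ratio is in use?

Input overshoot = 16 − 4 = 12 dB; output overshoot = 7 − 4 = 3 dB.
Ratio = 12 / 3 = 4.

4:1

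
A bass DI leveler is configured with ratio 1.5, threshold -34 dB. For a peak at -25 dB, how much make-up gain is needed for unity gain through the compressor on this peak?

The peak compresses to -34 + 9/1.5 = -28 dB.
To reach -25 dB requires -25 − (-28) = 3 dB of make-up.

3 dB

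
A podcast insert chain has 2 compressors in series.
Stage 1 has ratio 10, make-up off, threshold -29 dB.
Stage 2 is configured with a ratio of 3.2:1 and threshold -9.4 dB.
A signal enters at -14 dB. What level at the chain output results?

Stage 1: 15 dB above -29 dB, reduced 10:1 to 1.5 dB above → -27.5 dB.
Stage 2: -27.5 dB ≤ -9.4 dB, so stage 2 doesn't engage; output -27.5 dB.

-27.5 dB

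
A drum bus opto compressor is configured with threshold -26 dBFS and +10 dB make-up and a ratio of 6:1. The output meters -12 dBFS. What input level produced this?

Before make-up, the level was -12 − 10 = -22 dBFS.
The compressed level sits -22 − (-26) = 4 dB over threshold.
Before 6:1 compression the overshoot was 4 × 6 = 24 dB, so input = -26 + 24 = -2 dBFS.

-2 dBFS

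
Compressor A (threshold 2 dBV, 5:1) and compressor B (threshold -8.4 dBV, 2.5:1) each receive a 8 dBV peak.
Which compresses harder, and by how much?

A: 6 dB over, compressed to 1.2 dB over, so 4.8 dB of GR.
B: 16.4 dB over, compressed to 6.56 dB over, so 9.84 dB of GR.
B reduces 5.04 dB more.

B, by 5.04 dB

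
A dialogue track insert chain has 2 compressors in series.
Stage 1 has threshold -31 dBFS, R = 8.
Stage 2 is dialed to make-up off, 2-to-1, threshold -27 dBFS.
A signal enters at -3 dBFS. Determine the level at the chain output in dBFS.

-27.5 dBFS

Stage 1: 28 dB above -31 dBFS, reduced 8:1 to 3.5 dB above → -27.5 dBFS.
Stage 2: below threshold (-27.5 ≤ -27); passes unchanged; output -27.5 dBFS.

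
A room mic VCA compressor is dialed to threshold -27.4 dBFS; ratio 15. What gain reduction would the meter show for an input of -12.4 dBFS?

14 dB

The signal is 15 dB above threshold.
After 15:1 compression the overshoot becomes 15/15 = 1 dB.
Gain reduction = 15 − 1 = 14 dB.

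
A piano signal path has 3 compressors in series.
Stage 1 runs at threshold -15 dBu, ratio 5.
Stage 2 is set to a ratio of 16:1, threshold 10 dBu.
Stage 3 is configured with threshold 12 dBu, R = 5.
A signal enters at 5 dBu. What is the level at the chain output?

Stage 1: overshoot 20 dB → 20/5 = 4 dB → -11 dBu.
Stage 2: -11 dBu ≤ 10 dBu, so stage 2 doesn't engage; output -11 dBu.
Stage 3: below threshold (-11 ≤ 12); passes unchanged; output -11 dBu.

-11 dBu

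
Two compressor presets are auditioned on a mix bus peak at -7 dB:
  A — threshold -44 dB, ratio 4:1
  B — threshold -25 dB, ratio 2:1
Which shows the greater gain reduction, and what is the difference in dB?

A, by 18.75 dB

A: GR = 37 − 37/4 = 27.75 dB.
B: GR = 18 − 18/2 = 9 dB.
A applies 18.75 dB more gain reduction.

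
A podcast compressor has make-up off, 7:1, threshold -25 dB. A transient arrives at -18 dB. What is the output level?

Overshoot: -18 − (-25) = 7 dB.
At 7:1 the overshoot is divided by 7, leaving 1 dB above threshold.
That puts the output at -24 dB.

-24 dB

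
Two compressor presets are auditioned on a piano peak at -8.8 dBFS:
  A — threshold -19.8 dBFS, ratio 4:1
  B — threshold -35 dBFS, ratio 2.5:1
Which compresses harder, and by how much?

B, by 7.47 dB

A: overshoot 11 dB → output overshoot 2.75 dB → GR 8.25 dB.
B: overshoot 26.2 dB → output overshoot 10.48 dB → GR 15.72 dB.
Difference: 7.47 dB in favour of B.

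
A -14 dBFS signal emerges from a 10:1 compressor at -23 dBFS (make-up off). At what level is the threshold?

-24 dBFS

Let T be the threshold. Output overshoot = (input overshoot)/R, so -23 − T = (-14 − T)/10.
10·(-23 − T) = -14 − T → 9·T = -230 − (-14) = -216.
T = -216/9 = -24 dBFS.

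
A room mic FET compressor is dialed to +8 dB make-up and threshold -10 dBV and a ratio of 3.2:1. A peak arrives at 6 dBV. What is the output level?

3 dBV

Overshoot: 6 − (-10) = 16 dB.
At 3.2:1 the overshoot is divided by 3.2, leaving 5 dB above threshold.
That puts the output at -5 dBV; make-up adds 8 dB, giving 3 dBV.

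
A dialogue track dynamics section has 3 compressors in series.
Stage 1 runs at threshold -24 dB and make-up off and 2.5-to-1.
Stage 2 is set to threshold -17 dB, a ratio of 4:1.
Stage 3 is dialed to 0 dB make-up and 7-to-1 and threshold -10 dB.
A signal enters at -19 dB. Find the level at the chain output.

-22 dB

Stage 1: -19 dB is 5 dB over -24 dB; at 2.5:1 that becomes 2 dB over, giving -22 dB.
Stage 2: -22 dB is at or below the -17 dB threshold — no compression; output -22 dB.
Stage 3: -22 dB is at or below the -10 dB threshold — no compression; output -22 dB.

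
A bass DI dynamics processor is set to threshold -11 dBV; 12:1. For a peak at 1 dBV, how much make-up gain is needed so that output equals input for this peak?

Without make-up, output = threshold + overshoot/12 = -11 + 1 = -10 dBV.
Gap to target: 11 dB.

11 dB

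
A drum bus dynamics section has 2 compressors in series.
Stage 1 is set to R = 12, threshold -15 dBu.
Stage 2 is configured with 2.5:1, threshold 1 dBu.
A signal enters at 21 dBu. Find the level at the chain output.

-12 dBu

Stage 1: overshoot 36 dB → 36/12 = 3 dB → -12 dBu.
Stage 2: below threshold (-12 ≤ 1); passes unchanged; output -12 dBu.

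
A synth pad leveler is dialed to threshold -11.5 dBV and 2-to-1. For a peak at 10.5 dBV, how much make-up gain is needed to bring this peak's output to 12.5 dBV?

13 dB

Overshoot 22 dB → 22/2 = 11 dB after compression, so the compressed level is -11.5 + 11 = -0.5 dBV.
Make-up = target − compressed = 12.5 − (-0.5) = 13 dB.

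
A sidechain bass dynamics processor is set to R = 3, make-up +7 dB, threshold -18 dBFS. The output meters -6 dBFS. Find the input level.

-3 dBFS

Before make-up, the level was -6 − 7 = -13 dBFS.
That's 5 dB above the -18 dBFS threshold.
Undo the ratio: input overshoot = 5 × 3 = 15 dB, giving input = -3 dBFS.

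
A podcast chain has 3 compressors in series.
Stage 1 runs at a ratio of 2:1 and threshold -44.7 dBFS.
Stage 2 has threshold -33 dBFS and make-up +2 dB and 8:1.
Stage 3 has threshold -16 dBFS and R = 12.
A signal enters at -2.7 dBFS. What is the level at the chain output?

-29.8375 dBFS

Stage 1: -2.7 dBFS is 42 dB over -44.7 dBFS; at 2:1 that becomes 21 dB over, giving -23.7 dBFS.
Stage 2: 9.3 dB above -33 dBFS, reduced 8:1 to 1.1625 dB above → -31.8375 dBFS; +2 dB make-up → -29.8375 dBFS.
Stage 3: -29.8375 dBFS ≤ -16 dBFS, so stage 3 doesn't engage; output -29.8375 dBFS.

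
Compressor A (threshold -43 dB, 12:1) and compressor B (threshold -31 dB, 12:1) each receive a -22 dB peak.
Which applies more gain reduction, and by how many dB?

A, by 11 dB

A: 21 dB over, compressed to 1.75 dB over, so 19.25 dB of GR.
B: 9 dB over, compressed to 0.75 dB over, so 8.25 dB of GR.
A applies 11 dB more gain reduction.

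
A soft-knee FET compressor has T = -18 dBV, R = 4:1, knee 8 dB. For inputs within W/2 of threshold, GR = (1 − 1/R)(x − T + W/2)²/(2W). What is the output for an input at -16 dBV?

x − T + W/2 = -16 − (-18) + 4 = 6.
GR = (1 − 1/4) × 6² / 16 = 0.75 × 36 / 16 = 1.6875 dB.
Output = -16 − 1.6875 = -17.6875 dBV.

-17.6875 dBV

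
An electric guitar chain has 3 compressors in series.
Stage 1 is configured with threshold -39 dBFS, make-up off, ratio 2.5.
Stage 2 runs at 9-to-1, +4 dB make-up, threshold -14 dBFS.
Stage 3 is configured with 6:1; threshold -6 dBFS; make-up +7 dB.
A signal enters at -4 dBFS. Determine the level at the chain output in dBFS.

-14 dBFS

Stage 1: overshoot 35 dB → 35/2.5 = 14 dB → -25 dBFS.
Stage 2: below threshold (-25 ≤ -14); passes unchanged; make-up brings it to -21 dBFS.
Stage 3: -21 dBFS ≤ -6 dBFS, so stage 3 doesn't engage; make-up brings it to -14 dBFS.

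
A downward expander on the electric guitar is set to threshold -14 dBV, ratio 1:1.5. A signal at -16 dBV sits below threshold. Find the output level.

Below threshold, a 1:1.5 expander applies gain = (1.5−1)×(T − x) of attenuation.
(1.5−1) × 2 = 1 dB, so output = -16 − 1 = -17 dBV.

-17 dBV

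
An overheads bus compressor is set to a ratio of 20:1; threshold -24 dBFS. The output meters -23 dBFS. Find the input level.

The compressed level sits -23 − (-24) = 1 dB over threshold.
Before 20:1 compression the overshoot was 1 × 20 = 20 dB, so input = -24 + 20 = -4 dBFS.

-4 dBFS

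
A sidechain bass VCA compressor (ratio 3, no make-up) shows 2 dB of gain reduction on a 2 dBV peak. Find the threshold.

-1 dBV

Gain reduction = 2 − 0 = 2 dB; output overshoot = GR / (R − 1) = 2 / 2 = 1 dB.
Threshold = output − output overshoot = 0 − 1 = -1 dBV.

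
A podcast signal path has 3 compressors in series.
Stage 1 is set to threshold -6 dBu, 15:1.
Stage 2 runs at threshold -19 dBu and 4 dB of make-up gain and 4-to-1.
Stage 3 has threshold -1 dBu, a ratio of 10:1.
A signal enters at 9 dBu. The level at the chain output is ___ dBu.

Stage 1: 9 dBu is 15 dB over -6 dBu; at 15:1 that becomes 1 dB over, giving -5 dBu.
Stage 2: 14 dB above -19 dBu, reduced 4:1 to 3.5 dB above → -15.5 dBu; +4 dB make-up → -11.5 dBu.
Stage 3: -11.5 dBu is at or below the -1 dBu threshold — no compression; output -11.5 dBu.

-11.5 dBu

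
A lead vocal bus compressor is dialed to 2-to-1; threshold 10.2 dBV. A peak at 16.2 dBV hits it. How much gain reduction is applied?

The signal is 6 dB above threshold.
At 2:1, output sits 6/2 = 3 dB above threshold.
So the signal is attenuated by 6 − 3 = 3 dB.

3 dB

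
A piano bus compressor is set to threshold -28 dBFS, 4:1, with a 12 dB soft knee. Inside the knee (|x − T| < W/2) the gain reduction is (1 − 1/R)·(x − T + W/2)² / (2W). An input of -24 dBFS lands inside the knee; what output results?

-27.125 dBFS

x − T + W/2 = -24 − (-28) + 6 = 10.
GR = (1 − 1/4) × 10² / 24 = 0.75 × 100 / 24 = 3.125 dB.
Output = -24 − 3.125 = -27.125 dBFS.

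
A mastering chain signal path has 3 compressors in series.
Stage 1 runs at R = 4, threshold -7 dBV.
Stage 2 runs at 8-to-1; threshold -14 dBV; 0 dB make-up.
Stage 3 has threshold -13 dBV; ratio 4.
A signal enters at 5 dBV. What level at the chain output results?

Stage 1: 12 dB above -7 dBV, reduced 4:1 to 3 dB above → -4 dBV.
Stage 2: 10 dB above -14 dBV, reduced 8:1 to 1.25 dB above → -12.75 dBV.
Stage 3: overshoot 0.25 dB → 0.25/4 = 0.0625 dB → -12.9375 dBV.

-12.9375 dBV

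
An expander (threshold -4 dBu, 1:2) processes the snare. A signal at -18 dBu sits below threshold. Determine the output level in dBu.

-32 dBu

Below threshold, a 1:2 expander applies gain = (2−1)×(T − x) of attenuation.
(2−1) × 14 = 14 dB, so output = -18 − 14 = -32 dBu.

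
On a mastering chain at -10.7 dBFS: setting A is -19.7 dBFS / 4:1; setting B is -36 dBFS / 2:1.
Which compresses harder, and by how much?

B, by 5.9 dB

A: overshoot 9 dB → output overshoot 2.25 dB → GR 6.75 dB.
B: overshoot 25.3 dB → output overshoot 12.65 dB → GR 12.65 dB.
B applies 5.9 dB more gain reduction.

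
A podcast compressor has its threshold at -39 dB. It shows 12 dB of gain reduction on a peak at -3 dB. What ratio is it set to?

1.5:1

Input overshoot = -3 − (-39) = 36 dB.
Output overshoot = 36 − 12 = 24 dB.
Ratio = input overshoot / output overshoot = 36 / 24 = 1.5.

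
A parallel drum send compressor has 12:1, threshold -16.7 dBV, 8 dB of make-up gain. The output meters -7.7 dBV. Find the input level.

-4.7 dBV

Remove make-up: -7.7 − 8 = -15.7 dBV.
That's 1 dB above the -16.7 dBV threshold.
Undo the ratio: input overshoot = 1 × 12 = 12 dB, giving input = -4.7 dBV.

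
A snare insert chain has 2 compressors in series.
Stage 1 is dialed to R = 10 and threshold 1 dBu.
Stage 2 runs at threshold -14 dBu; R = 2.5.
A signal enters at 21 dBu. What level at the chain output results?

Stage 1: 20 dB above 1 dBu, reduced 10:1 to 2 dB above → 3 dBu.
Stage 2: 17 dB above -14 dBu, reduced 2.5:1 to 6.8 dB above → -7.2 dBu.

-7.2 dBu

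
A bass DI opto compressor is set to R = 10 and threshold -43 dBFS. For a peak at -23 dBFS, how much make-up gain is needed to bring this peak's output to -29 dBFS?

12 dB

The peak compresses to -43 + 20/10 = -41 dBFS.
To reach -29 dBFS requires -29 − (-41) = 12 dB of make-up.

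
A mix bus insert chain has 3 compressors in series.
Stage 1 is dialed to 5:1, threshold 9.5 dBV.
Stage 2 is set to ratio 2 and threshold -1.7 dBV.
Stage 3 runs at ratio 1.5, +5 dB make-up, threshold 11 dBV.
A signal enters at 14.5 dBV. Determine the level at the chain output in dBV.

9.4 dBV

Stage 1: 5 dB above 9.5 dBV, reduced 5:1 to 1 dB above → 10.5 dBV.
Stage 2: 10.5 dBV is 12.2 dB over -1.7 dBV; at 2:1 that becomes 6.1 dB over, giving 4.4 dBV.
Stage 3: 4.4 dBV is at or below the 11 dBV threshold — no compression; make-up brings it to 9.4 dBV.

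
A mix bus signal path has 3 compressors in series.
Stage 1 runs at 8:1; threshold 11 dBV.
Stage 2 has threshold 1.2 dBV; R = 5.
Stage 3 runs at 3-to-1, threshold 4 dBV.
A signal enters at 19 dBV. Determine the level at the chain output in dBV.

Stage 1: 8 dB above 11 dBV, reduced 8:1 to 1 dB above → 12 dBV.
Stage 2: 12 dBV is 10.8 dB over 1.2 dBV; at 5:1 that becomes 2.16 dB over, giving 3.36 dBV.
Stage 3: 3.36 dBV ≤ 4 dBV, so stage 3 doesn't engage; output 3.36 dBV.

3.36 dBV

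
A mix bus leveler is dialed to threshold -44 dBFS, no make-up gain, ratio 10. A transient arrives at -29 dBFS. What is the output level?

Overshoot: -29 − (-44) = 15 dB.
10:1 compression reduces that to 15/10 = 1.5 dB over.
So the level is -44 + 1.5 = -42.5 dBFS.

-42.5 dBFS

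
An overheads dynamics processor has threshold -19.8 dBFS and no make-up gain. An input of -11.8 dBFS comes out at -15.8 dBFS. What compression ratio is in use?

Input overshoot = -11.8 − (-19.8) = 8 dB; output overshoot = -15.8 − (-19.8) = 4 dB.
Ratio = 8 / 4 = 2.

2:1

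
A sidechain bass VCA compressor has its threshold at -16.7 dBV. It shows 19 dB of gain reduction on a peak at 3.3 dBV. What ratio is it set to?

20:1

Input overshoot = 3.3 − (-16.7) = 20 dB.
Output overshoot = 20 − 19 = 1 dB.
Ratio = input overshoot / output overshoot = 20 / 1 = 20.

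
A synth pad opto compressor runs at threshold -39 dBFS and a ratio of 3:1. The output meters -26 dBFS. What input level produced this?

That's 13 dB above the -39 dBFS threshold.
Before 3:1 compression the overshoot was 13 × 3 = 39 dB, so input = -39 + 39 = 0 dBFS.

0 dBFS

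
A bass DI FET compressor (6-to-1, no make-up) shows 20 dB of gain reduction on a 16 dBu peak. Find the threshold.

-8 dBu

Input is 24 dB above T (since output overshoot × R = input overshoot: (-4 − T)·6 = 16 − T gives T = -8 dBu).
Check: -8 + (16 − (-8))/6 = -8 + 4 = -4 dBu. ✓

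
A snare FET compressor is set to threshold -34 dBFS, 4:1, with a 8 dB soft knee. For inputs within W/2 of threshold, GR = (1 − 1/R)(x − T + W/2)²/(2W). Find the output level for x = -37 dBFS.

x − T + W/2 = -37 − (-34) + 4 = 1.
GR = (1 − 1/4) × 1² / 16 = 0.75 × 1 / 16 = 0.046875 dB.
Output = -37 − 0.046875 = -37.046875 dBFS.

-37.046875 dBFS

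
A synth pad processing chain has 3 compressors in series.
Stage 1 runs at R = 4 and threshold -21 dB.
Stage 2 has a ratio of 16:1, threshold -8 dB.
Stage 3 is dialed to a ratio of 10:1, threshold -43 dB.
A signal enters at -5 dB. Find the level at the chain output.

-40.4 dB

Stage 1: overshoot 16 dB → 16/4 = 4 dB → -17 dB.
Stage 2: below threshold (-17 ≤ -8); passes unchanged; output -17 dB.
Stage 3: 26 dB above -43 dB, reduced 10:1 to 2.6 dB above → -40.4 dB.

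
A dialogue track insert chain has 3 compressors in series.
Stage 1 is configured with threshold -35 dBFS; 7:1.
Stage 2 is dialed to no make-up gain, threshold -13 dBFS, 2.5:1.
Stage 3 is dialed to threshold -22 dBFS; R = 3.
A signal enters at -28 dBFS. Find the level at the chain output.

Stage 1: overshoot 7 dB → 7/7 = 1 dB → -34 dBFS.
Stage 2: -34 dBFS ≤ -13 dBFS, so stage 2 doesn't engage; output -34 dBFS.
Stage 3: -34 dBFS ≤ -22 dBFS, so stage 3 doesn't engage; output -34 dBFS.

-34 dBFS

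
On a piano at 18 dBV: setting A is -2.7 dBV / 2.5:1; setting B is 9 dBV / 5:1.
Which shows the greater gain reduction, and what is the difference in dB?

A, by 5.22 dB

A: 20.7 dB over, compressed to 8.28 dB over, so 12.42 dB of GR.
B: 9 dB over, compressed to 1.8 dB over, so 7.2 dB of GR.
Difference: 5.22 dB in favour of A.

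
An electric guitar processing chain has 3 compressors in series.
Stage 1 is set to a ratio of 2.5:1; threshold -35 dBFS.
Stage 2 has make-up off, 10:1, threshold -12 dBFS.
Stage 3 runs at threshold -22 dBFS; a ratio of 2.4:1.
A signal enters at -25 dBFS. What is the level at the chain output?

Stage 1: overshoot 10 dB → 10/2.5 = 4 dB → -31 dBFS.
Stage 2: -31 dBFS is at or below the -12 dBFS threshold — no compression; output -31 dBFS.
Stage 3: -31 dBFS ≤ -22 dBFS, so stage 3 doesn't engage; output -31 dBFS.

-31 dBFS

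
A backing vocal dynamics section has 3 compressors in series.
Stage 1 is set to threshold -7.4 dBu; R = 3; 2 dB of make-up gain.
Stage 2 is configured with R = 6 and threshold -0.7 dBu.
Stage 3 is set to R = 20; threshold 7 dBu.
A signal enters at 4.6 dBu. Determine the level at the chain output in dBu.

-1.4 dBu

Stage 1: 12 dB above -7.4 dBu, reduced 3:1 to 4 dB above → -3.4 dBu; +2 dB make-up → -1.4 dBu.
Stage 2: below threshold (-1.4 ≤ -0.7); passes unchanged; output -1.4 dBu.
Stage 3: -1.4 dBu ≤ 7 dBu, so stage 3 doesn't engage; output -1.4 dBu.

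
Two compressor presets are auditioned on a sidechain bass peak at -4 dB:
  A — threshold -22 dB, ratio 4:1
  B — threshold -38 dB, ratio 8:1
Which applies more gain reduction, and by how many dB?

B, by 16.25 dB

A: 18 dB over, compressed to 4.5 dB over, so 13.5 dB of GR.
B: 34 dB over, compressed to 4.25 dB over, so 29.75 dB of GR.
B applies 16.25 dB more gain reduction.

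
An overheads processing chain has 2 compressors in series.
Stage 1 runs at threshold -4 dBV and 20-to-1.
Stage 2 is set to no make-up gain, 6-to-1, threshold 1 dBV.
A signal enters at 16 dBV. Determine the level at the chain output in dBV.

-3 dBV

Stage 1: overshoot 20 dB → 20/20 = 1 dB → -3 dBV.
Stage 2: -3 dBV ≤ 1 dBV, so stage 2 doesn't engage; output -3 dBV.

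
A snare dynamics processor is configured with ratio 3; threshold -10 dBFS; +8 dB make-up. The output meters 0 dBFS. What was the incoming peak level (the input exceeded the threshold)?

-4 dBFS

Remove make-up: 0 − 8 = -8 dBFS.
The compressed level sits -8 − (-10) = 2 dB over threshold.
Input overshoot = R × output overshoot = 6 dB → input = -10 + 6 = -4 dBFS.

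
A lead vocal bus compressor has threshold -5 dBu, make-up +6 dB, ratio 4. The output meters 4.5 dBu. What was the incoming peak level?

9 dBu

Before make-up, the level was 4.5 − 6 = -1.5 dBu.
The compressed level sits -1.5 − (-5) = 3.5 dB over threshold.
Input overshoot = R × output overshoot = 14 dB → input = -5 + 14 = 9 dBu.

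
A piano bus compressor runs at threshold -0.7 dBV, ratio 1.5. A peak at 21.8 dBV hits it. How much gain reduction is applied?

21.8 dBV exceeds the threshold by 22.5 dB.
At 1.5:1, output sits 22.5/1.5 = 15 dB above threshold.
So the signal is attenuated by 22.5 − 15 = 7.5 dB.

7.5 dB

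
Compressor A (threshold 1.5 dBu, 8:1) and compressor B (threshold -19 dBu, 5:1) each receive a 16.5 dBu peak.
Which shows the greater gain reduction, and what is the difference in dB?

B, by 15.275 dB

A: overshoot 15 dB → output overshoot 1.875 dB → GR 13.125 dB.
B: overshoot 35.5 dB → output overshoot 7.1 dB → GR 28.4 dB.
Difference: 15.275 dB in favour of B.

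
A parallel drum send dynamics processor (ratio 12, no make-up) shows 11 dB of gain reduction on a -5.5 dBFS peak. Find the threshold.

Input is 12 dB above T (since output overshoot × R = input overshoot: (-16.5 − T)·12 = -5.5 − T gives T = -17.5 dBFS).
Check: -17.5 + (-5.5 − (-17.5))/12 = -17.5 + 1 = -16.5 dBFS. ✓

-17.5 dBFS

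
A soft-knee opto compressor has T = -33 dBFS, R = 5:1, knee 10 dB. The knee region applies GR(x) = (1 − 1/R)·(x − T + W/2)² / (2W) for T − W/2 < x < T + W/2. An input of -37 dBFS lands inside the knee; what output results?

x − T + W/2 = -37 − (-33) + 5 = 1.
GR = (1 − 1/5) × 1² / 20 = 0.8 × 1 / 20 = 0.04 dB.
Output = -37 − 0.04 = -37.04 dBFS.

-37.04 dBFS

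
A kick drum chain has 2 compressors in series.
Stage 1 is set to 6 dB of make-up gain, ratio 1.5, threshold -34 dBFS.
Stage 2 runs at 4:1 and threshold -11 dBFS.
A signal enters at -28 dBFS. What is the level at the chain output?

-24 dBFS

Stage 1: overshoot 6 dB → 6/1.5 = 4 dB → -30 dBFS; +6 dB make-up → -24 dBFS.
Stage 2: -24 dBFS ≤ -11 dBFS, so stage 2 doesn't engage; output -24 dBFS.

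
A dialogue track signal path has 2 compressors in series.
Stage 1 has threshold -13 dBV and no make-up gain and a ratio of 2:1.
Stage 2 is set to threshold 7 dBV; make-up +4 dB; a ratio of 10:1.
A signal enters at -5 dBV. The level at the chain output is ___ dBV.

Stage 1: 8 dB above -13 dBV, reduced 2:1 to 4 dB above → -9 dBV.
Stage 2: -9 dBV is at or below the 7 dBV threshold — no compression; make-up brings it to -5 dBV.

-5 dBV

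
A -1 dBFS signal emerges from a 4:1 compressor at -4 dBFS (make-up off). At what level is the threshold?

-5 dBFS

Let T be the threshold. Output overshoot = (input overshoot)/R, so -4 − T = (-1 − T)/4.
4·(-4 − T) = -1 − T → 3·T = -16 − (-1) = -15.
T = -15/3 = -5 dBFS.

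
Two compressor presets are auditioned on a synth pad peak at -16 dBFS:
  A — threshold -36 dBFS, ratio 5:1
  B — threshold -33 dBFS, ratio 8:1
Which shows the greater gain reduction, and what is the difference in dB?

A: GR = 20 − 20/5 = 16 dB.
B: GR = 17 − 17/8 = 14.875 dB.
Difference: 1.125 dB in favour of A.

A, by 1.125 dB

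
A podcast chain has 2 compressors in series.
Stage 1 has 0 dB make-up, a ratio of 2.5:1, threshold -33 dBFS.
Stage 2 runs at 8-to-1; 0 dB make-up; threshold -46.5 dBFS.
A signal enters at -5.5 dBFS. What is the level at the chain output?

-43.4375 dBFS

Stage 1: overshoot 27.5 dB → 27.5/2.5 = 11 dB → -22 dBFS.
Stage 2: -22 dBFS is 24.5 dB over -46.5 dBFS; at 8:1 that becomes 3.0625 dB over, giving -43.4375 dBFS.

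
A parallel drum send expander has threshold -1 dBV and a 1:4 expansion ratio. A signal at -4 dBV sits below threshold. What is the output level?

Below threshold, a 1:4 expander applies gain = (4−1)×(T − x) of attenuation.
(4−1) × 3 = 9 dB, so output = -4 − 9 = -13 dBV.

-13 dBV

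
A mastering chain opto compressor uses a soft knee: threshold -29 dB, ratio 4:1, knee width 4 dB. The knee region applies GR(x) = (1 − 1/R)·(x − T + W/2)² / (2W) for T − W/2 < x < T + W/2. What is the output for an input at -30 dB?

x − T + W/2 = -30 − (-29) + 2 = 1.
GR = (1 − 1/4) × 1² / 8 = 0.75 × 1 / 8 = 0.09375 dB.
Output = -30 − 0.09375 = -30.09375 dB.

-30.09375 dB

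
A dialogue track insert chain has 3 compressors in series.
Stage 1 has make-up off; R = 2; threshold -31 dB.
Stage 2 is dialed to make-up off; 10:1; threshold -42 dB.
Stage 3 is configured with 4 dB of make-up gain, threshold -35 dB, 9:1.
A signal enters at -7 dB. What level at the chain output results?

-35.7 dB

Stage 1: overshoot 24 dB → 24/2 = 12 dB → -19 dB.
Stage 2: overshoot 23 dB → 23/10 = 2.3 dB → -39.7 dB.
Stage 3: -39.7 dB ≤ -35 dB, so stage 3 doesn't engage; make-up brings it to -35.7 dB.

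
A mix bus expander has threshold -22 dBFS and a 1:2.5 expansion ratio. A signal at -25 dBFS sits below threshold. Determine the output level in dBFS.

-29.5 dBFS

The input is 3 dB below the -22 dBFS threshold.
A 1:2.5 expander multiplies undershoot by 2.5: 3 × 2.5 = 7.5 dB below threshold.
Output = -22 − 7.5 = -29.5 dBFS.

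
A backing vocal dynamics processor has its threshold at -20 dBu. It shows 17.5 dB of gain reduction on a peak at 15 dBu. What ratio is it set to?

Input overshoot = 15 − (-20) = 35 dB.
Output overshoot = 35 − 17.5 = 17.5 dB.
Ratio = input overshoot / output overshoot = 35 / 17.5 = 2.

2:1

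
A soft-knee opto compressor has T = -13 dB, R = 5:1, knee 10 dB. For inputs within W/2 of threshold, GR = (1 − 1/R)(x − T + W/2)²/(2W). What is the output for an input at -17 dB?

-17.04 dB

x − T + W/2 = -17 − (-13) + 5 = 1.
GR = (1 − 1/5) × 1² / 20 = 0.8 × 1 / 20 = 0.04 dB.
Output = -17 − 0.04 = -17.04 dB.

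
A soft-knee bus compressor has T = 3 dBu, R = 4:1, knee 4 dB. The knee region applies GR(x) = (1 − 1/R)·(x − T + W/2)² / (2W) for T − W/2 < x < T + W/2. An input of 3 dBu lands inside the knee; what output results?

2.625 dBu

x − T + W/2 = 3 − 3 + 2 = 2.
GR = (1 − 1/4) × 2² / 8 = 0.75 × 4 / 8 = 0.375 dB.
Output = 3 − 0.375 = 2.625 dBu.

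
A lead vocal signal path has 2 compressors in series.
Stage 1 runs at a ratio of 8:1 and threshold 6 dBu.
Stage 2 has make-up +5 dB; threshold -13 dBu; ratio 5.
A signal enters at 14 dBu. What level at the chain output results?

Stage 1: 8 dB above 6 dBu, reduced 8:1 to 1 dB above → 7 dBu.
Stage 2: 7 dBu is 20 dB over -13 dBu; at 5:1 that becomes 4 dB over, giving -9 dBu; +5 dB make-up → -4 dBu.

-4 dBu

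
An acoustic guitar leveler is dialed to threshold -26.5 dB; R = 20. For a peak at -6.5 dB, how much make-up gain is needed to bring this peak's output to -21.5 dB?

4 dB

The peak compresses to -26.5 + 20/20 = -25.5 dB.
To reach -21.5 dB requires -21.5 − (-25.5) = 4 dB of make-up.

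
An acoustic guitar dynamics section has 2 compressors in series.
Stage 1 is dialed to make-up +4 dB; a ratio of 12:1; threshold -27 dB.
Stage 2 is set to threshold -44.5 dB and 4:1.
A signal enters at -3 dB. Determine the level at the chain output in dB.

Stage 1: -3 dB is 24 dB over -27 dB; at 12:1 that becomes 2 dB over, giving -25 dB; +4 dB make-up → -21 dB.
Stage 2: 23.5 dB above -44.5 dB, reduced 4:1 to 5.875 dB above → -38.625 dB.

-38.625 dB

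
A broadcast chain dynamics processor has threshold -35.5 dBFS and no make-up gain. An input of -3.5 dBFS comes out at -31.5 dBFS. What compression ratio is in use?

Input overshoot = -3.5 − (-35.5) = 32 dB; output overshoot = -31.5 − (-35.5) = 4 dB.
Ratio = 32 / 4 = 8.

8:1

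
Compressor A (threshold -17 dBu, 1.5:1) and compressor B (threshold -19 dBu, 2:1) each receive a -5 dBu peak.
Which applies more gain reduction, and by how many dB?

A: overshoot 12 dB → output overshoot 8 dB → GR 4 dB.
B: overshoot 14 dB → output overshoot 7 dB → GR 7 dB.
B reduces 3 dB more.

B, by 3 dB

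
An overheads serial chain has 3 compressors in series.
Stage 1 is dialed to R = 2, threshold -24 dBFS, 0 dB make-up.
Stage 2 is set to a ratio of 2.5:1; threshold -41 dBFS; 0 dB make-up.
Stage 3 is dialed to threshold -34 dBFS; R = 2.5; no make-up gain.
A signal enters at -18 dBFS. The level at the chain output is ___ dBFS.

-33.6 dBFS

Stage 1: -18 dBFS is 6 dB over -24 dBFS; at 2:1 that becomes 3 dB over, giving -21 dBFS.
Stage 2: overshoot 20 dB → 20/2.5 = 8 dB → -33 dBFS.
Stage 3: overshoot 1 dB → 1/2.5 = 0.4 dB → -33.6 dBFS.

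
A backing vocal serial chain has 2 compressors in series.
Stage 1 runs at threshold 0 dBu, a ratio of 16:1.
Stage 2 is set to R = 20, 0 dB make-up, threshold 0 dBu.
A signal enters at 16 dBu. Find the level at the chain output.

0.05 dBu

Stage 1: 16 dB above 0 dBu, reduced 16:1 to 1 dB above → 1 dBu.
Stage 2: overshoot 1 dB → 1/20 = 0.05 dB → 0.05 dBu.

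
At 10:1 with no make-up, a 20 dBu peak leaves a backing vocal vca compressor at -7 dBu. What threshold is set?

Input is 30 dB above T (since output overshoot × R = input overshoot: (-7 − T)·10 = 20 − T gives T = -10 dBu).
Check: -10 + (20 − (-10))/10 = -10 + 3 = -7 dBu. ✓

-10 dBu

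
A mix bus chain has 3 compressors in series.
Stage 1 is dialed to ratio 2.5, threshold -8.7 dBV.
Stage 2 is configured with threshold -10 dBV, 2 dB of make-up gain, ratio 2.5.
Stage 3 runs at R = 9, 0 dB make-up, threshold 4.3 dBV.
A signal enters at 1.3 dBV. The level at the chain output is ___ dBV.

Stage 1: 10 dB above -8.7 dBV, reduced 2.5:1 to 4 dB above → -4.7 dBV.
Stage 2: -4.7 dBV is 5.3 dB over -10 dBV; at 2.5:1 that becomes 2.12 dB over, giving -7.88 dBV; +2 dB make-up → -5.88 dBV.
Stage 3: below threshold (-5.88 ≤ 4.3); passes unchanged; output -5.88 dBV.

-5.88 dBV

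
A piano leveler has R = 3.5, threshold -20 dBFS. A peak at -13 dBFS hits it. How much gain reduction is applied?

The signal is 7 dB above threshold.
After 3.5:1 compression the overshoot becomes 7/3.5 = 2 dB.
GR = overshoot in − overshoot out = 7 − 2 = 5 dB.

5 dB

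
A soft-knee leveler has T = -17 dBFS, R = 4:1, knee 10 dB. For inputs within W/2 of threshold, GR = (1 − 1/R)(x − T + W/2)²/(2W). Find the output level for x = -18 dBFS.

x − T + W/2 = -18 − (-17) + 5 = 4.
GR = (1 − 1/4) × 4² / 20 = 0.75 × 16 / 20 = 0.6 dB.
Output = -18 − 0.6 = -18.6 dBFS.

-18.6 dBFS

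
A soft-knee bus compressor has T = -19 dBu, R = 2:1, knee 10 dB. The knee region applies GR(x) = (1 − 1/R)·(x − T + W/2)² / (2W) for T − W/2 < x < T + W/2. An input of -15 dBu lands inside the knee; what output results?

-17.025 dBu

x − T + W/2 = -15 − (-19) + 5 = 9.
GR = (1 − 1/2) × 9² / 20 = 0.5 × 81 / 20 = 2.025 dB.
Output = -15 − 2.025 = -17.025 dBu.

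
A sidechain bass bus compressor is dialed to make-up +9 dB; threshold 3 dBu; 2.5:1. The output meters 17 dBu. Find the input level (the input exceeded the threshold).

15.5 dBu

Stripping the +9 dB make-up gives 8 dBu at the gain stage.
The compressed level sits 8 − 3 = 5 dB over threshold.
Undo the ratio: input overshoot = 5 × 2.5 = 12.5 dB, giving input = 15.5 dBu.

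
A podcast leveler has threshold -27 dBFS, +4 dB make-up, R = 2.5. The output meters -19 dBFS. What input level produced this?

Before make-up, the level was -19 − 4 = -23 dBFS.
Post-compression overshoot = -23 − (-27) = 4 dB.
Input overshoot = R × output overshoot = 10 dB → input = -27 + 10 = -17 dBFS.

-17 dBFS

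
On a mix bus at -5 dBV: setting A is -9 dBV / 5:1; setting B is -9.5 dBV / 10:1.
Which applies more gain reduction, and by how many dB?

A: GR = 4 − 4/5 = 3.2 dB.
B: GR = 4.5 − 4.5/10 = 4.05 dB.
B applies 0.85 dB more gain reduction.

B, by 0.85 dB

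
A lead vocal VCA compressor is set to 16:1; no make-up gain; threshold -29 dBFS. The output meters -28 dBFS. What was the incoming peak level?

-13 dBFS

The compressed level sits -28 − (-29) = 1 dB over threshold.
Input overshoot = R × output overshoot = 16 dB → input = -29 + 16 = -13 dBFS.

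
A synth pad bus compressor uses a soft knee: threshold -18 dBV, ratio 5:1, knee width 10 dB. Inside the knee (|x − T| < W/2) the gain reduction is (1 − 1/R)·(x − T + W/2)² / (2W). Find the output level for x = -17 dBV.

-18.44 dBV

x − T + W/2 = -17 − (-18) + 5 = 6.
GR = (1 − 1/5) × 6² / 20 = 0.8 × 36 / 20 = 1.44 dB.
Output = -17 − 1.44 = -18.44 dBV.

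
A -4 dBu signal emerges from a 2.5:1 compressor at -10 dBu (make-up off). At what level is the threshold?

Let T be the threshold. Output overshoot = (input overshoot)/R, so -10 − T = (-4 − T)/2.5.
2.5·(-10 − T) = -4 − T → 1.5·T = -25 − (-4) = -21.
T = -21/1.5 = -14 dBu.

-14 dBu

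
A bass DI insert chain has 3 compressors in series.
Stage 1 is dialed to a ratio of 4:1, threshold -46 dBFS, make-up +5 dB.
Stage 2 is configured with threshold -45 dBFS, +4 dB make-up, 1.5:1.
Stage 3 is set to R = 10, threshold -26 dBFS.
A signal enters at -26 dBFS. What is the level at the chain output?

Stage 1: 20 dB above -46 dBFS, reduced 4:1 to 5 dB above → -41 dBFS; +5 dB make-up → -36 dBFS.
Stage 2: -36 dBFS is 9 dB over -45 dBFS; at 1.5:1 that becomes 6 dB over, giving -39 dBFS; +4 dB make-up → -35 dBFS.
Stage 3: -35 dBFS is at or below the -26 dBFS threshold — no compression; output -35 dBFS.

-35 dBFS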